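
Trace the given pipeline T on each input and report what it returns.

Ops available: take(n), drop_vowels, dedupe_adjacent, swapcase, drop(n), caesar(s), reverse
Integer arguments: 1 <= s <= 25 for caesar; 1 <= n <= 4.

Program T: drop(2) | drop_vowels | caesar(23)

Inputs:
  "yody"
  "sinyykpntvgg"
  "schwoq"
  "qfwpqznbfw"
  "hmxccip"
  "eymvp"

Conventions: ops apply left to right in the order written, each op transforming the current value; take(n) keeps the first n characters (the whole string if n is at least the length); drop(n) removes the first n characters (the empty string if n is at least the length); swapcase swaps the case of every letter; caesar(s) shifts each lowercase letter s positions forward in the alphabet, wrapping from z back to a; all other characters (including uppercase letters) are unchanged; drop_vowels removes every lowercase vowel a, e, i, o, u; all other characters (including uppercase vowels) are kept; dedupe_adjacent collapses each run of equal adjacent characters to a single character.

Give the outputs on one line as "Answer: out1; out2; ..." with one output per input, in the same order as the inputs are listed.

Execution, op by op:
  "yody" -> "dy" -> "dy" -> "av"
  "sinyykpntvgg" -> "nyykpntvgg" -> "nyykpntvgg" -> "kvvhmkqsdd"
  "schwoq" -> "hwoq" -> "hwq" -> "etn"
  "qfwpqznbfw" -> "wpqznbfw" -> "wpqznbfw" -> "tmnwkyct"
  "hmxccip" -> "xccip" -> "xccp" -> "uzzm"
  "eymvp" -> "mvp" -> "mvp" -> "jsm"

"av"; "kvvhmkqsdd"; "etn"; "tmnwkyct"; "uzzm"; "jsm"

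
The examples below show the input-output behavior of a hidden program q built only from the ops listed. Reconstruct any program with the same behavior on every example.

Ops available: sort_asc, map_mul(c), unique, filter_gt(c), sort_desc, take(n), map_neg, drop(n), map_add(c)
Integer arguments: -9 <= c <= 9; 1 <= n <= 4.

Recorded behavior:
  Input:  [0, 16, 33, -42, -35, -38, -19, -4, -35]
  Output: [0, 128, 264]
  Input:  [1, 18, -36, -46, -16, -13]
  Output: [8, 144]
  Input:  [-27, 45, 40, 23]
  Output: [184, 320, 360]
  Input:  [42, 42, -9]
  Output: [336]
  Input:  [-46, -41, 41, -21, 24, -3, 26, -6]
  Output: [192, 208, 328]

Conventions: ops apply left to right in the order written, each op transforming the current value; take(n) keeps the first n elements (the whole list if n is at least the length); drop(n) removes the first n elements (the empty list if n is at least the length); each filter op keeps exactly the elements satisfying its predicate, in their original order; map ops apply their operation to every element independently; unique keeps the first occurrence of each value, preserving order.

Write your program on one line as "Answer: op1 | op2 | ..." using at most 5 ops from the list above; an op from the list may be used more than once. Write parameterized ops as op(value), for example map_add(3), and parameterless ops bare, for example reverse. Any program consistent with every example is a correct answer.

filter_gt(-5) | sort_asc | map_mul(8) | unique | filter_gt(-8)

Check, running the answer program on each example:
  [0, 16, 33, -42, -35, -38, -19, -4, -35] -> [0, 16, 33, -4] -> [-4, 0, 16, 33] -> [-32, 0, 128, 264] -> [-32, 0, 128, 264] -> [0, 128, 264]
  [1, 18, -36, -46, -16, -13] -> [1, 18] -> [1, 18] -> [8, 144] -> [8, 144] -> [8, 144]
  [-27, 45, 40, 23] -> [45, 40, 23] -> [23, 40, 45] -> [184, 320, 360] -> [184, 320, 360] -> [184, 320, 360]
  [42, 42, -9] -> [42, 42] -> [42, 42] -> [336, 336] -> [336] -> [336]
  [-46, -41, 41, -21, 24, -3, 26, -6] -> [41, 24, -3, 26] -> [-3, 24, 26, 41] -> [-24, 192, 208, 328] -> [-24, 192, 208, 328] -> [192, 208, 328]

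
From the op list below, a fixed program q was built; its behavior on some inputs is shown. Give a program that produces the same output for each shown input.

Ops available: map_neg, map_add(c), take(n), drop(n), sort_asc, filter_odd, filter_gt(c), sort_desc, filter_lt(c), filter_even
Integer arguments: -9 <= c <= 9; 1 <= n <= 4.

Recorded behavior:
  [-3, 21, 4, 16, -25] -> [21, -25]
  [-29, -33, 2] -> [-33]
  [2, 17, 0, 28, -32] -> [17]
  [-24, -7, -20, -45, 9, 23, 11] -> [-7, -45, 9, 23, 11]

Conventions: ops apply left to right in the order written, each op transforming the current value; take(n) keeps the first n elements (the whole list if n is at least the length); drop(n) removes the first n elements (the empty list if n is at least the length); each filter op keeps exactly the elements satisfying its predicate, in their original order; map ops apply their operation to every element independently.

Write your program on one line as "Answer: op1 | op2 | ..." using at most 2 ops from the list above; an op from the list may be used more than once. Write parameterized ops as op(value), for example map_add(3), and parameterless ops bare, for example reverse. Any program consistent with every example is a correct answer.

drop(1) | filter_odd

Check, running the answer program on each example:
  [-3, 21, 4, 16, -25] -> [21, 4, 16, -25] -> [21, -25]
  [-29, -33, 2] -> [-33, 2] -> [-33]
  [2, 17, 0, 28, -32] -> [17, 0, 28, -32] -> [17]
  [-24, -7, -20, -45, 9, 23, 11] -> [-7, -20, -45, 9, 23, 11] -> [-7, -45, 9, 23, 11]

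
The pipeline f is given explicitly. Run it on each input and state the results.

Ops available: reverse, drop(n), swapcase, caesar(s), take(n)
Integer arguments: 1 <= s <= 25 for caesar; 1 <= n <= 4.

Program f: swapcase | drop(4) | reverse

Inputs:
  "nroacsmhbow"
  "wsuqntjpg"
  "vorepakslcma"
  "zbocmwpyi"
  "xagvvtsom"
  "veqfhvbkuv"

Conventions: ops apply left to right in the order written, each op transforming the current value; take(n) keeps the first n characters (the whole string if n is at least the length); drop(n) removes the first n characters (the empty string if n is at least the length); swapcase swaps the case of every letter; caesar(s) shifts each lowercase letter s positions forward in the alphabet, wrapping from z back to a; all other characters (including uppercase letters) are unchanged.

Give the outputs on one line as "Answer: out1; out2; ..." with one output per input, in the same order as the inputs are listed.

Execution, op by op:
  "nroacsmhbow" -> "NROACSMHBOW" -> "CSMHBOW" -> "WOBHMSC"
  "wsuqntjpg" -> "WSUQNTJPG" -> "NTJPG" -> "GPJTN"
  "vorepakslcma" -> "VOREPAKSLCMA" -> "PAKSLCMA" -> "AMCLSKAP"
  "zbocmwpyi" -> "ZBOCMWPYI" -> "MWPYI" -> "IYPWM"
  "xagvvtsom" -> "XAGVVTSOM" -> "VTSOM" -> "MOSTV"
  "veqfhvbkuv" -> "VEQFHVBKUV" -> "HVBKUV" -> "VUKBVH"

"WOBHMSC"; "GPJTN"; "AMCLSKAP"; "IYPWM"; "MOSTV"; "VUKBVH"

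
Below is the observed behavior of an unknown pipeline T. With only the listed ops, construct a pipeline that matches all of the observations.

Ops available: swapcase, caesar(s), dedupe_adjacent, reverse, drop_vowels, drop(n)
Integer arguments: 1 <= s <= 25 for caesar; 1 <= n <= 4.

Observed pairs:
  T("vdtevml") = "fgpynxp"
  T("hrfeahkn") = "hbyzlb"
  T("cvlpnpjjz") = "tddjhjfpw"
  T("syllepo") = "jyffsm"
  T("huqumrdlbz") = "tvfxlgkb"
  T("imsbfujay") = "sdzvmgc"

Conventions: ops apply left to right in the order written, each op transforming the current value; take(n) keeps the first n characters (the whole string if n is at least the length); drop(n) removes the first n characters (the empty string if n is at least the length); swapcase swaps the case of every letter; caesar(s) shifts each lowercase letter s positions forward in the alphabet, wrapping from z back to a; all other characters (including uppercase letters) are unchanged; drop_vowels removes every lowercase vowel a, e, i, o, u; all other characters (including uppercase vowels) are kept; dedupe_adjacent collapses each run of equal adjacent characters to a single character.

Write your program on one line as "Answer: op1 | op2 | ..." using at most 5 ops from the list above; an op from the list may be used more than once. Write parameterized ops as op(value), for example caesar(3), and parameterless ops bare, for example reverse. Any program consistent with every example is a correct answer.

caesar(11) | caesar(9) | drop_vowels | reverse

Check, running the answer program on each example:
  "vdtevml" -> "goepgxw" -> "pxnypgf" -> "pxnypgf" -> "fgpynxp"
  "hrfeahkn" -> "scqplsvy" -> "blzyubeh" -> "blzybh" -> "hbyzlb"
  "cvlpnpjjz" -> "ngwayauuk" -> "wpfjhjddt" -> "wpfjhjddt" -> "tddjhjfpw"
  "syllepo" -> "djwwpaz" -> "msffyji" -> "msffyj" -> "jyffsm"
  "huqumrdlbz" -> "sfbfxcowmk" -> "bokoglxfvt" -> "bkglxfvt" -> "tvfxlgkb"
  "imsbfujay" -> "txdmqfulj" -> "cgmvzodus" -> "cgmvzds" -> "sdzvmgc"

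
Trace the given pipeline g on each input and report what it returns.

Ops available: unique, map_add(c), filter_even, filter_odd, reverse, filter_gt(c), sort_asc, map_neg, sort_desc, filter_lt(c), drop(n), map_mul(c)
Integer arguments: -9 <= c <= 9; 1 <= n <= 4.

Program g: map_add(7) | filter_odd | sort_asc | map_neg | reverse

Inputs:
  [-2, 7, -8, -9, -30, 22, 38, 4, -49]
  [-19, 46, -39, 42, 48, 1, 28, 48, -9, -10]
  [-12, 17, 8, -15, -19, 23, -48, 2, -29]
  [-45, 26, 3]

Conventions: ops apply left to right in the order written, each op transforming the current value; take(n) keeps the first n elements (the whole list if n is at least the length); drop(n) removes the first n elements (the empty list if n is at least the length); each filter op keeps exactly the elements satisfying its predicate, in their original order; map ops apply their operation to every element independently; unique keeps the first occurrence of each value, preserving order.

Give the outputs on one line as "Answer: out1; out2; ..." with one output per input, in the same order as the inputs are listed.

[-45, -29, -11, -5, 1, 23]; [-55, -55, -53, -49, -35, 3]; [-15, -9, 5, 41]; [-33]

Execution, op by op:
  [-2, 7, -8, -9, -30, 22, 38, 4, -49] -> [5, 14, -1, -2, -23, 29, 45, 11, -42] -> [5, -1, -23, 29, 45, 11] -> [-23, -1, 5, 11, 29, 45] -> [23, 1, -5, -11, -29, -45] -> [-45, -29, -11, -5, 1, 23]
  [-19, 46, -39, 42, 48, 1, 28, 48, -9, -10] -> [-12, 53, -32, 49, 55, 8, 35, 55, -2, -3] -> [53, 49, 55, 35, 55, -3] -> [-3, 35, 49, 53, 55, 55] -> [3, -35, -49, -53, -55, -55] -> [-55, -55, -53, -49, -35, 3]
  [-12, 17, 8, -15, -19, 23, -48, 2, -29] -> [-5, 24, 15, -8, -12, 30, -41, 9, -22] -> [-5, 15, -41, 9] -> [-41, -5, 9, 15] -> [41, 5, -9, -15] -> [-15, -9, 5, 41]
  [-45, 26, 3] -> [-38, 33, 10] -> [33] -> [33] -> [-33] -> [-33]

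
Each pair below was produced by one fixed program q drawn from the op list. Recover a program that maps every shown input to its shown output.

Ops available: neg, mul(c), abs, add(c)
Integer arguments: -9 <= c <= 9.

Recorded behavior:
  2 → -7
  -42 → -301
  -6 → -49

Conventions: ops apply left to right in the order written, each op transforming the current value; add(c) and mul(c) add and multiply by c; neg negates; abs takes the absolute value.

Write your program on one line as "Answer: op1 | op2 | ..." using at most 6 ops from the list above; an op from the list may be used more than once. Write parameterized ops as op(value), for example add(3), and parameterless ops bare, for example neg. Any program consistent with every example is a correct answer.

add(2) | add(-3) | abs | neg | mul(-7) | neg

Check, running the answer program on each example:
  2 -> 4 -> 1 -> 1 -> -1 -> 7 -> -7
  -42 -> -40 -> -43 -> 43 -> -43 -> 301 -> -301
  -6 -> -4 -> -7 -> 7 -> -7 -> 49 -> -49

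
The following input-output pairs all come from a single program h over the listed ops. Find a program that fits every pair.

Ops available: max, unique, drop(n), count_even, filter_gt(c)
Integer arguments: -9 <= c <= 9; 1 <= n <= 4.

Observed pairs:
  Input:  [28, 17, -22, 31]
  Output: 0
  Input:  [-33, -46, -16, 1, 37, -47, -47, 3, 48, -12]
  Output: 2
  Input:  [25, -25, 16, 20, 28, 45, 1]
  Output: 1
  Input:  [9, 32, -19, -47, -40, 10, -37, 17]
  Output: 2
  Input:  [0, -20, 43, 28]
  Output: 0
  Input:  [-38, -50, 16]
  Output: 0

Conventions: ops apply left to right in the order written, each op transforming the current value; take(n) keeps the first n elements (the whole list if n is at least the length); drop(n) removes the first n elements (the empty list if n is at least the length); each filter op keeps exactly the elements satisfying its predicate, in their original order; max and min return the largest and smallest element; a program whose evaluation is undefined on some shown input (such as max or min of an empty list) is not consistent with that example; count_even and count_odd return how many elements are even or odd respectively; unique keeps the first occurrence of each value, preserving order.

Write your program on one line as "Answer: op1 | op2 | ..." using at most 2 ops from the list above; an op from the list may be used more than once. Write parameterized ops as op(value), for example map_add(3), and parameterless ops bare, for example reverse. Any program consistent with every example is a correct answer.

drop(4) | count_even

Check, running the answer program on each example:
  [28, 17, -22, 31] -> [] -> 0
  [-33, -46, -16, 1, 37, -47, -47, 3, 48, -12] -> [37, -47, -47, 3, 48, -12] -> 2
  [25, -25, 16, 20, 28, 45, 1] -> [28, 45, 1] -> 1
  [9, 32, -19, -47, -40, 10, -37, 17] -> [-40, 10, -37, 17] -> 2
  [0, -20, 43, 28] -> [] -> 0
  [-38, -50, 16] -> [] -> 0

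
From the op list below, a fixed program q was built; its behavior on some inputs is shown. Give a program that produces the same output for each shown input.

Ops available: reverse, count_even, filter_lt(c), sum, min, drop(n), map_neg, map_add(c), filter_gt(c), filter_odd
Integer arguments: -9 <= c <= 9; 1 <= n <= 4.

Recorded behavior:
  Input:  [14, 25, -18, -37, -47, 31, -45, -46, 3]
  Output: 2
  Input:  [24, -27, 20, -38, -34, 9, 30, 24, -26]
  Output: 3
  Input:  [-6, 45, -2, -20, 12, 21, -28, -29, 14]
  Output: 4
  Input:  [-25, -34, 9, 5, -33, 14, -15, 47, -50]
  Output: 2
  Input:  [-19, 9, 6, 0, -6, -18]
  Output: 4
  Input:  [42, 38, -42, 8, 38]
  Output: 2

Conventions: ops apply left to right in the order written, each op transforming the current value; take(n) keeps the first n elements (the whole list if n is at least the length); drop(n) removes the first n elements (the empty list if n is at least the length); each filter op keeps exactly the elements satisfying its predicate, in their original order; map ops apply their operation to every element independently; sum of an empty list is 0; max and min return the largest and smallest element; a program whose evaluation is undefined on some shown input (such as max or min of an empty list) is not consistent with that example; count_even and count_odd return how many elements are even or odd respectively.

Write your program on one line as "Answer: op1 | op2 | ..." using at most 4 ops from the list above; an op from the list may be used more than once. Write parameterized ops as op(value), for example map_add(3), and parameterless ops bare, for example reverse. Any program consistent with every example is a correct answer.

filter_lt(9) | reverse | count_even

Check, running the answer program on each example:
  [14, 25, -18, -37, -47, 31, -45, -46, 3] -> [-18, -37, -47, -45, -46, 3] -> [3, -46, -45, -47, -37, -18] -> 2
  [24, -27, 20, -38, -34, 9, 30, 24, -26] -> [-27, -38, -34, -26] -> [-26, -34, -38, -27] -> 3
  [-6, 45, -2, -20, 12, 21, -28, -29, 14] -> [-6, -2, -20, -28, -29] -> [-29, -28, -20, -2, -6] -> 4
  [-25, -34, 9, 5, -33, 14, -15, 47, -50] -> [-25, -34, 5, -33, -15, -50] -> [-50, -15, -33, 5, -34, -25] -> 2
  [-19, 9, 6, 0, -6, -18] -> [-19, 6, 0, -6, -18] -> [-18, -6, 0, 6, -19] -> 4
  [42, 38, -42, 8, 38] -> [-42, 8] -> [8, -42] -> 2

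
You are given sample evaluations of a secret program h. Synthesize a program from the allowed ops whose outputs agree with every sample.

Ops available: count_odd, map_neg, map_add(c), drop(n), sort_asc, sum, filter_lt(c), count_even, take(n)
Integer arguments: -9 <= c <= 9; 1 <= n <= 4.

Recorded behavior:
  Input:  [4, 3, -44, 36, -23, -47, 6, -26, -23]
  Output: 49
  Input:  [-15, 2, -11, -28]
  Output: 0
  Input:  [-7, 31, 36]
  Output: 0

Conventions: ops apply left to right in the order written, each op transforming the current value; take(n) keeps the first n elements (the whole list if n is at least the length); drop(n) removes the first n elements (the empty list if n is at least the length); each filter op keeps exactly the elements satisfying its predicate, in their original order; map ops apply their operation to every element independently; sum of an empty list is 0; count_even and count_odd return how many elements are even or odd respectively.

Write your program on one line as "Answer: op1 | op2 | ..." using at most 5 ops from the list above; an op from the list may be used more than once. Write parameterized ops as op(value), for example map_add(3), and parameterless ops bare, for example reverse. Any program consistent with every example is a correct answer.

sort_asc | drop(1) | drop(4) | sum

Check, running the answer program on each example:
  [4, 3, -44, 36, -23, -47, 6, -26, -23] -> [-47, -44, -26, -23, -23, 3, 4, 6, 36] -> [-44, -26, -23, -23, 3, 4, 6, 36] -> [3, 4, 6, 36] -> 49
  [-15, 2, -11, -28] -> [-28, -15, -11, 2] -> [-15, -11, 2] -> [] -> 0
  [-7, 31, 36] -> [-7, 31, 36] -> [31, 36] -> [] -> 0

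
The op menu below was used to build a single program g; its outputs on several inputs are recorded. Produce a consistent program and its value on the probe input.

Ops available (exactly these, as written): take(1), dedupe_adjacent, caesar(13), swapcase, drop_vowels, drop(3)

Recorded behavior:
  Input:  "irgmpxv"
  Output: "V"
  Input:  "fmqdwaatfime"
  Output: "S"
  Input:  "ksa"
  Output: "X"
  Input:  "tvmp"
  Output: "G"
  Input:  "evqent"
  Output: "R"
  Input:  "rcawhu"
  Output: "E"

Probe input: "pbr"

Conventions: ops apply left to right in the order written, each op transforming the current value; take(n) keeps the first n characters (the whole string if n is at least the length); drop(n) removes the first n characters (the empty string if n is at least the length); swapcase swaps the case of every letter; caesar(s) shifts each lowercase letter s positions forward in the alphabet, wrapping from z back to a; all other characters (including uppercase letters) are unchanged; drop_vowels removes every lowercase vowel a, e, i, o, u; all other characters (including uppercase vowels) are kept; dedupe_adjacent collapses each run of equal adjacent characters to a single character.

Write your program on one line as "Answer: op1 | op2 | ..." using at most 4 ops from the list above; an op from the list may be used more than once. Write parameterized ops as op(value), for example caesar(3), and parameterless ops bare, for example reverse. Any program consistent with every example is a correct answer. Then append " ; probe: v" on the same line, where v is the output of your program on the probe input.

caesar(13) | take(1) | swapcase ; probe: "C"

Check, running the answer program on each example:
  "irgmpxv" -> "vetzcki" -> "v" -> "V"
  "fmqdwaatfime" -> "szdqjnngsvzr" -> "s" -> "S"
  "ksa" -> "xfn" -> "x" -> "X"
  "tvmp" -> "gizc" -> "g" -> "G"
  "evqent" -> "ridrag" -> "r" -> "R"
  "rcawhu" -> "epnjuh" -> "e" -> "E"
  probe: "pbr" -> "coe" -> "c" -> "C"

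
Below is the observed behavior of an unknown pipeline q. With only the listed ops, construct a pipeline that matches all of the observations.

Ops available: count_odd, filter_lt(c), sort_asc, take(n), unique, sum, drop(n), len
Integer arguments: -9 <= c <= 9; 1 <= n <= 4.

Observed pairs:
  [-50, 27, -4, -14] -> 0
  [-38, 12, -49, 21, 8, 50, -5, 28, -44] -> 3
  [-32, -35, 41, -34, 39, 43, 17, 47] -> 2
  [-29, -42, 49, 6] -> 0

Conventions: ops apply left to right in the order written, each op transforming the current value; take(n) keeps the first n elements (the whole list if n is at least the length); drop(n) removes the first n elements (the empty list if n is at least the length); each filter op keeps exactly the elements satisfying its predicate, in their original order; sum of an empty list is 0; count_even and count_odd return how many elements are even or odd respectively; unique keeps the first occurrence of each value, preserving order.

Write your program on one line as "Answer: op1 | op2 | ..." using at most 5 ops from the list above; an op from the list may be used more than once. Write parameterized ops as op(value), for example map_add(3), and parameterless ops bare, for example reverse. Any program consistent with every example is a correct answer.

drop(3) | drop(3) | sort_asc | len

Check, running the answer program on each example:
  [-50, 27, -4, -14] -> [-14] -> [] -> [] -> 0
  [-38, 12, -49, 21, 8, 50, -5, 28, -44] -> [21, 8, 50, -5, 28, -44] -> [-5, 28, -44] -> [-44, -5, 28] -> 3
  [-32, -35, 41, -34, 39, 43, 17, 47] -> [-34, 39, 43, 17, 47] -> [17, 47] -> [17, 47] -> 2
  [-29, -42, 49, 6] -> [6] -> [] -> [] -> 0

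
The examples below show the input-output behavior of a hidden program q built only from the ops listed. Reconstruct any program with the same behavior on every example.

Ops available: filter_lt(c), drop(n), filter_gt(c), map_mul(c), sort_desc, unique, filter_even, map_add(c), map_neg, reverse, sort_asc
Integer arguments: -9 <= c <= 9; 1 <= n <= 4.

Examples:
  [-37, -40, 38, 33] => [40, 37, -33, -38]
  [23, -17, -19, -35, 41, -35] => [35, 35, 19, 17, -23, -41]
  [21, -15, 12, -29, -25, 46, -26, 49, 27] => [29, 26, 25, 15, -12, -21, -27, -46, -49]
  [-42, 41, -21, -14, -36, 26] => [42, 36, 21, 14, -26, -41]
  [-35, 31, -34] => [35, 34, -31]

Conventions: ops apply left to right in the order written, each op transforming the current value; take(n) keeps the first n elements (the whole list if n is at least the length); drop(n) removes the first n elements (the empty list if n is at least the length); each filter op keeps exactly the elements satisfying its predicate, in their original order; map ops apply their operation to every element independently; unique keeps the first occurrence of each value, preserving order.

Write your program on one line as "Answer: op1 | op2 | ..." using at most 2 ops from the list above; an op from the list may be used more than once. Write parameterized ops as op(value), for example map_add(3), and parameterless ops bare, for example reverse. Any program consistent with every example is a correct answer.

sort_asc | map_neg

Check, running the answer program on each example:
  [-37, -40, 38, 33] -> [-40, -37, 33, 38] -> [40, 37, -33, -38]
  [23, -17, -19, -35, 41, -35] -> [-35, -35, -19, -17, 23, 41] -> [35, 35, 19, 17, -23, -41]
  [21, -15, 12, -29, -25, 46, -26, 49, 27] -> [-29, -26, -25, -15, 12, 21, 27, 46, 49] -> [29, 26, 25, 15, -12, -21, -27, -46, -49]
  [-42, 41, -21, -14, -36, 26] -> [-42, -36, -21, -14, 26, 41] -> [42, 36, 21, 14, -26, -41]
  [-35, 31, -34] -> [-35, -34, 31] -> [35, 34, -31]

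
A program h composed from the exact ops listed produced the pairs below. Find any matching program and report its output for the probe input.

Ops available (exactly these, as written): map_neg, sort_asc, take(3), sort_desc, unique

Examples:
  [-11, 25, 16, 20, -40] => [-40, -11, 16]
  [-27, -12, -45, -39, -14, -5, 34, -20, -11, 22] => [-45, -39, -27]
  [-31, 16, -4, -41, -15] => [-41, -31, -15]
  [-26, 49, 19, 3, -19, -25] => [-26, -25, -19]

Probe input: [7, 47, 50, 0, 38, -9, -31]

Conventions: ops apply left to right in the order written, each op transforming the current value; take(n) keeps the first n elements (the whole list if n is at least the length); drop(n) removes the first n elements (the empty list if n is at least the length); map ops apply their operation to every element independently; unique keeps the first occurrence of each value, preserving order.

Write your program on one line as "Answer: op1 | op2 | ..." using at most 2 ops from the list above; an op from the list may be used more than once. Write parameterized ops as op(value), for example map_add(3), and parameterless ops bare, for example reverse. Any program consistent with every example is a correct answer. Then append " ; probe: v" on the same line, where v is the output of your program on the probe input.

sort_asc | take(3) ; probe: [-31, -9, 0]

Check, running the answer program on each example:
  [-11, 25, 16, 20, -40] -> [-40, -11, 16, 20, 25] -> [-40, -11, 16]
  [-27, -12, -45, -39, -14, -5, 34, -20, -11, 22] -> [-45, -39, -27, -20, -14, -12, -11, -5, 22, 34] -> [-45, -39, -27]
  [-31, 16, -4, -41, -15] -> [-41, -31, -15, -4, 16] -> [-41, -31, -15]
  [-26, 49, 19, 3, -19, -25] -> [-26, -25, -19, 3, 19, 49] -> [-26, -25, -19]
  probe: [7, 47, 50, 0, 38, -9, -31] -> [-31, -9, 0, 7, 38, 47, 50] -> [-31, -9, 0]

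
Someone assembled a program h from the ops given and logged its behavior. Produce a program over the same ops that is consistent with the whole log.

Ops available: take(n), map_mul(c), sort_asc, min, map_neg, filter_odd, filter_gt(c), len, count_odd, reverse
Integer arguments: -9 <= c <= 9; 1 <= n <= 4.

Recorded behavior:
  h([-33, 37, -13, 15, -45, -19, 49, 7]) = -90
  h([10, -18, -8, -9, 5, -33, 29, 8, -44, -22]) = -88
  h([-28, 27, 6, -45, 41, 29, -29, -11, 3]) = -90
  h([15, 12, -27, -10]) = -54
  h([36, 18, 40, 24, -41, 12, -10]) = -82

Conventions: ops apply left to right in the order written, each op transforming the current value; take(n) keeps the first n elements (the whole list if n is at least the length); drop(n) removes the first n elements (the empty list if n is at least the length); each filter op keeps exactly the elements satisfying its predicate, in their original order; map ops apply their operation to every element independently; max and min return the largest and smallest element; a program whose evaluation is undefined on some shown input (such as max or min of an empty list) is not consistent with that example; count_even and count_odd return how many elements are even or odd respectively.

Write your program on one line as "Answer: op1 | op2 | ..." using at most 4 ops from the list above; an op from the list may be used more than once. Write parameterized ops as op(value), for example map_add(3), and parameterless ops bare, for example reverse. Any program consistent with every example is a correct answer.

map_mul(-2) | map_neg | min

Check, running the answer program on each example:
  [-33, 37, -13, 15, -45, -19, 49, 7] -> [66, -74, 26, -30, 90, 38, -98, -14] -> [-66, 74, -26, 30, -90, -38, 98, 14] -> -90
  [10, -18, -8, -9, 5, -33, 29, 8, -44, -22] -> [-20, 36, 16, 18, -10, 66, -58, -16, 88, 44] -> [20, -36, -16, -18, 10, -66, 58, 16, -88, -44] -> -88
  [-28, 27, 6, -45, 41, 29, -29, -11, 3] -> [56, -54, -12, 90, -82, -58, 58, 22, -6] -> [-56, 54, 12, -90, 82, 58, -58, -22, 6] -> -90
  [15, 12, -27, -10] -> [-30, -24, 54, 20] -> [30, 24, -54, -20] -> -54
  [36, 18, 40, 24, -41, 12, -10] -> [-72, -36, -80, -48, 82, -24, 20] -> [72, 36, 80, 48, -82, 24, -20] -> -82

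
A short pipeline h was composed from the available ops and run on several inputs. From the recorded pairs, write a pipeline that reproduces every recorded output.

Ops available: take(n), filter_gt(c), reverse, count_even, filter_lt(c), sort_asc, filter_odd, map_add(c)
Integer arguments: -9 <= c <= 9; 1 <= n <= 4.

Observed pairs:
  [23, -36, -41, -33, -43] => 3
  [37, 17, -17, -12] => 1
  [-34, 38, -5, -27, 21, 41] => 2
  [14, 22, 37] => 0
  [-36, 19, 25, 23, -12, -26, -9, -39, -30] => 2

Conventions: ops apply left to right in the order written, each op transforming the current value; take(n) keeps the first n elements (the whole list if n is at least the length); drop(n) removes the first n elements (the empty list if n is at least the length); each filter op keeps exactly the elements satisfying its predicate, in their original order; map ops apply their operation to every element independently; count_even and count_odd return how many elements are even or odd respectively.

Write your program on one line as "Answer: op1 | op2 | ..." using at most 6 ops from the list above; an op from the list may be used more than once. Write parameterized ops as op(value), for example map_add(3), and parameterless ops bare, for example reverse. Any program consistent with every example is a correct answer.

filter_lt(7) | map_add(7) | reverse | sort_asc | reverse | count_even

Check, running the answer program on each example:
  [23, -36, -41, -33, -43] -> [-36, -41, -33, -43] -> [-29, -34, -26, -36] -> [-36, -26, -34, -29] -> [-36, -34, -29, -26] -> [-26, -29, -34, -36] -> 3
  [37, 17, -17, -12] -> [-17, -12] -> [-10, -5] -> [-5, -10] -> [-10, -5] -> [-5, -10] -> 1
  [-34, 38, -5, -27, 21, 41] -> [-34, -5, -27] -> [-27, 2, -20] -> [-20, 2, -27] -> [-27, -20, 2] -> [2, -20, -27] -> 2
  [14, 22, 37] -> [] -> [] -> [] -> [] -> [] -> 0
  [-36, 19, 25, 23, -12, -26, -9, -39, -30] -> [-36, -12, -26, -9, -39, -30] -> [-29, -5, -19, -2, -32, -23] -> [-23, -32, -2, -19, -5, -29] -> [-32, -29, -23, -19, -5, -2] -> [-2, -5, -19, -23, -29, -32] -> 2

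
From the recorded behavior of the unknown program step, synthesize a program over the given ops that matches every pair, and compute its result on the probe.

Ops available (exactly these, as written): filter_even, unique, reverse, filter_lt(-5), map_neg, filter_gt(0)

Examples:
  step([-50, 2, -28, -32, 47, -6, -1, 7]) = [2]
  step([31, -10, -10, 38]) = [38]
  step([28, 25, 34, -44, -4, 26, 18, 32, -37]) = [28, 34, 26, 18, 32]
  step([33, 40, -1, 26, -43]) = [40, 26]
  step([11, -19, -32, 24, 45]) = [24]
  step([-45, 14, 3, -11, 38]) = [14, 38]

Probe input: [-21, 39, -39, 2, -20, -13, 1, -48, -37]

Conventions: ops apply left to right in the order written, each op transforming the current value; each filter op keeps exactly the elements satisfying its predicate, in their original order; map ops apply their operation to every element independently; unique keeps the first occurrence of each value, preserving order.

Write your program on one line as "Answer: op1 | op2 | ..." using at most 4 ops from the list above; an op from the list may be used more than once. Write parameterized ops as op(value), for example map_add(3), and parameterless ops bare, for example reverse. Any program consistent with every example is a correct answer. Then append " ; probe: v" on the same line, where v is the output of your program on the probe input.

filter_even | unique | filter_gt(0) ; probe: [2]

Check, running the answer program on each example:
  [-50, 2, -28, -32, 47, -6, -1, 7] -> [-50, 2, -28, -32, -6] -> [-50, 2, -28, -32, -6] -> [2]
  [31, -10, -10, 38] -> [-10, -10, 38] -> [-10, 38] -> [38]
  [28, 25, 34, -44, -4, 26, 18, 32, -37] -> [28, 34, -44, -4, 26, 18, 32] -> [28, 34, -44, -4, 26, 18, 32] -> [28, 34, 26, 18, 32]
  [33, 40, -1, 26, -43] -> [40, 26] -> [40, 26] -> [40, 26]
  [11, -19, -32, 24, 45] -> [-32, 24] -> [-32, 24] -> [24]
  [-45, 14, 3, -11, 38] -> [14, 38] -> [14, 38] -> [14, 38]
  probe: [-21, 39, -39, 2, -20, -13, 1, -48, -37] -> [2, -20, -48] -> [2, -20, -48] -> [2]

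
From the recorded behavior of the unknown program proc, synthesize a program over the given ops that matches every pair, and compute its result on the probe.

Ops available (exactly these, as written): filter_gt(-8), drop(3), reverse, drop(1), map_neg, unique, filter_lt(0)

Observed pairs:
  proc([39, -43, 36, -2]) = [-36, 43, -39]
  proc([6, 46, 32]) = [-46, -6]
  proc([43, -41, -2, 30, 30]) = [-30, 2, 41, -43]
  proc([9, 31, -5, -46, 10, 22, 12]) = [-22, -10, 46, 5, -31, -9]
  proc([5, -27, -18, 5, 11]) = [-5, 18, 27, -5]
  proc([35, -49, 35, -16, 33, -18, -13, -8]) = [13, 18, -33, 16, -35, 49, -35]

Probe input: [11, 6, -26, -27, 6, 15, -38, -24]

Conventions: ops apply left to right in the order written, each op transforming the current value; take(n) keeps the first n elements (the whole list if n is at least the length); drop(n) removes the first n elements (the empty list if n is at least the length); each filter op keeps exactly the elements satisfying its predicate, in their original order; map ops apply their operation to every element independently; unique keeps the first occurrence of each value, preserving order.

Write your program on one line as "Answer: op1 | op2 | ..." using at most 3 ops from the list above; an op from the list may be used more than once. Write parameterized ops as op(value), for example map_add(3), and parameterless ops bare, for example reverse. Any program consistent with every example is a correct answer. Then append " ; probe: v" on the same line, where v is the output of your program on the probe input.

reverse | drop(1) | map_neg ; probe: [38, -15, -6, 27, 26, -6, -11]

Check, running the answer program on each example:
  [39, -43, 36, -2] -> [-2, 36, -43, 39] -> [36, -43, 39] -> [-36, 43, -39]
  [6, 46, 32] -> [32, 46, 6] -> [46, 6] -> [-46, -6]
  [43, -41, -2, 30, 30] -> [30, 30, -2, -41, 43] -> [30, -2, -41, 43] -> [-30, 2, 41, -43]
  [9, 31, -5, -46, 10, 22, 12] -> [12, 22, 10, -46, -5, 31, 9] -> [22, 10, -46, -5, 31, 9] -> [-22, -10, 46, 5, -31, -9]
  [5, -27, -18, 5, 11] -> [11, 5, -18, -27, 5] -> [5, -18, -27, 5] -> [-5, 18, 27, -5]
  [35, -49, 35, -16, 33, -18, -13, -8] -> [-8, -13, -18, 33, -16, 35, -49, 35] -> [-13, -18, 33, -16, 35, -49, 35] -> [13, 18, -33, 16, -35, 49, -35]
  probe: [11, 6, -26, -27, 6, 15, -38, -24] -> [-24, -38, 15, 6, -27, -26, 6, 11] -> [-38, 15, 6, -27, -26, 6, 11] -> [38, -15, -6, 27, 26, -6, -11]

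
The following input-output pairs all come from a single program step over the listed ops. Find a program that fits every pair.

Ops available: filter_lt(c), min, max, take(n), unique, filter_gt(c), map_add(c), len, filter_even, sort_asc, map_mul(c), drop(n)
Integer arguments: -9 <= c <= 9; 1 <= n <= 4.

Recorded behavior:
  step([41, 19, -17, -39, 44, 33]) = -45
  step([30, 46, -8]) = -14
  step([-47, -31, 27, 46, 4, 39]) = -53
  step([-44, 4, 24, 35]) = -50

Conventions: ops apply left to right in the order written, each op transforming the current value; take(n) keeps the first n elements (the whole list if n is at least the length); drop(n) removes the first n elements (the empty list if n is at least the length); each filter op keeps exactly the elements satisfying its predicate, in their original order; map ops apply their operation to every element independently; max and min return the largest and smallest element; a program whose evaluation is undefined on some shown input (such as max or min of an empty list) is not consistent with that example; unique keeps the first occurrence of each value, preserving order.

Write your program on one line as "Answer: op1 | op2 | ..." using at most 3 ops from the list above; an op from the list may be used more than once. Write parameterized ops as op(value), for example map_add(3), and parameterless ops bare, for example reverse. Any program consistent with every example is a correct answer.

map_add(-6) | min

Check, running the answer program on each example:
  [41, 19, -17, -39, 44, 33] -> [35, 13, -23, -45, 38, 27] -> -45
  [30, 46, -8] -> [24, 40, -14] -> -14
  [-47, -31, 27, 46, 4, 39] -> [-53, -37, 21, 40, -2, 33] -> -53
  [-44, 4, 24, 35] -> [-50, -2, 18, 29] -> -50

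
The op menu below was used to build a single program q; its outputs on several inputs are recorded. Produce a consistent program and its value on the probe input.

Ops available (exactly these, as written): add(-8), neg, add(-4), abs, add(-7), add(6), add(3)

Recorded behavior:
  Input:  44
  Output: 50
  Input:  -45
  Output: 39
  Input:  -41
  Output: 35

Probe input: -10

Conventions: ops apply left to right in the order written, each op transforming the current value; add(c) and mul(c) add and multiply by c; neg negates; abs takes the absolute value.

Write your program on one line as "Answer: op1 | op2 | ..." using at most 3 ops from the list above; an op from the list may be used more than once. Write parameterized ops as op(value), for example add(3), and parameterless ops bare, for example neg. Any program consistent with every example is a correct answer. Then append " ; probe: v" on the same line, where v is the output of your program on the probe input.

add(6) | neg | abs ; probe: 4

Check, running the answer program on each example:
  44 -> 50 -> -50 -> 50
  -45 -> -39 -> 39 -> 39
  -41 -> -35 -> 35 -> 35
  probe: -10 -> -4 -> 4 -> 4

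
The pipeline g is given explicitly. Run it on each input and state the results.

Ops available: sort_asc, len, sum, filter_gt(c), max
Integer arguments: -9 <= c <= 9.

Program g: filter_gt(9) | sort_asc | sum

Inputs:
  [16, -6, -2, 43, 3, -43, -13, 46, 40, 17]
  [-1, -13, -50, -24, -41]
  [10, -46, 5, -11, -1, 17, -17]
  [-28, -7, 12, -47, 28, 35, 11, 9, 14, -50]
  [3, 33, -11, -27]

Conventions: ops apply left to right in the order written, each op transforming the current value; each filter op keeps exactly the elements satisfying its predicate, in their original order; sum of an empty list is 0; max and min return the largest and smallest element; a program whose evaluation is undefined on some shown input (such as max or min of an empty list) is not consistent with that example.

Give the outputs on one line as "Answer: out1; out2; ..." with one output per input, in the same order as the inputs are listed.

Execution, op by op:
  [16, -6, -2, 43, 3, -43, -13, 46, 40, 17] -> [16, 43, 46, 40, 17] -> [16, 17, 40, 43, 46] -> 162
  [-1, -13, -50, -24, -41] -> [] -> [] -> 0
  [10, -46, 5, -11, -1, 17, -17] -> [10, 17] -> [10, 17] -> 27
  [-28, -7, 12, -47, 28, 35, 11, 9, 14, -50] -> [12, 28, 35, 11, 14] -> [11, 12, 14, 28, 35] -> 100
  [3, 33, -11, -27] -> [33] -> [33] -> 33

162; 0; 27; 100; 33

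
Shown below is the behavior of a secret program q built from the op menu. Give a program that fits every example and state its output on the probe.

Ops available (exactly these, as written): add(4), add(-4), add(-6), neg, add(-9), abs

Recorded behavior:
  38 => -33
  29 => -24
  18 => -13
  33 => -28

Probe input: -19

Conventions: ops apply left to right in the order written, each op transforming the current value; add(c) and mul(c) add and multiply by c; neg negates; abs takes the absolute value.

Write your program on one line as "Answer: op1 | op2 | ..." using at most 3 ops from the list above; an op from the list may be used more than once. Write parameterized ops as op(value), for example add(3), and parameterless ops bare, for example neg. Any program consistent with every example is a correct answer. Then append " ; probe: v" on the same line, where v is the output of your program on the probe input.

add(-9) | neg | add(-4) ; probe: 24

Check, running the answer program on each example:
  38 -> 29 -> -29 -> -33
  29 -> 20 -> -20 -> -24
  18 -> 9 -> -9 -> -13
  33 -> 24 -> -24 -> -28
  probe: -19 -> -28 -> 28 -> 24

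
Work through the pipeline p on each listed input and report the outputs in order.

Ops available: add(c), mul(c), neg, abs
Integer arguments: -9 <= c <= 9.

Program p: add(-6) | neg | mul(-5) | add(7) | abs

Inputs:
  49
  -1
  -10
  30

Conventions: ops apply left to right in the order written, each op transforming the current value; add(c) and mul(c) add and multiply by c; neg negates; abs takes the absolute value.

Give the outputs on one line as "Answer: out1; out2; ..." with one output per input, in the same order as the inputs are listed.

222; 28; 73; 127

Execution, op by op:
  49 -> 43 -> -43 -> 215 -> 222 -> 222
  -1 -> -7 -> 7 -> -35 -> -28 -> 28
  -10 -> -16 -> 16 -> -80 -> -73 -> 73
  30 -> 24 -> -24 -> 120 -> 127 -> 127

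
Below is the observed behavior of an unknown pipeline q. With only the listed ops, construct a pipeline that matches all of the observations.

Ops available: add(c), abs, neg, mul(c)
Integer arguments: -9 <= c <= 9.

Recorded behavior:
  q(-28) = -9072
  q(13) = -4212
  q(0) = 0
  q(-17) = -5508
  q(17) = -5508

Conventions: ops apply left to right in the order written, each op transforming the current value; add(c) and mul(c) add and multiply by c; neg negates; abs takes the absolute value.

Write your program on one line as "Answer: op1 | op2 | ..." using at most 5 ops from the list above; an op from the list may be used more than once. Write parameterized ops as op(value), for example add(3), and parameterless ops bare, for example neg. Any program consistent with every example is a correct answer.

mul(-4) | mul(-3) | abs | mul(-9) | mul(3)

Check, running the answer program on each example:
  -28 -> 112 -> -336 -> 336 -> -3024 -> -9072
  13 -> -52 -> 156 -> 156 -> -1404 -> -4212
  0 -> 0 -> 0 -> 0 -> 0 -> 0
  -17 -> 68 -> -204 -> 204 -> -1836 -> -5508
  17 -> -68 -> 204 -> 204 -> -1836 -> -5508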